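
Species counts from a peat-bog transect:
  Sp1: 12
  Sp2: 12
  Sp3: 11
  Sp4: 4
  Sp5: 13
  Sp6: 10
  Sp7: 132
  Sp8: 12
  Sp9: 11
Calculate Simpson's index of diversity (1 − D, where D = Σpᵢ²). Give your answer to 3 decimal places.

Total N = 12+12+11+4+13+10+132+12+11 = 217, so the proportions are 0.0553, 0.0553, 0.05069, 0.01843, 0.05991, 0.04608, 0.60829, 0.0553, 0.05069 (working shown to 5 dp, full precision carried).
D = 0.0553² + 0.0553² + 0.05069² + 0.01843² + 0.05991² + 0.04608² + 0.60829² + 0.0553² + 0.05069² = 0.00306 + 0.00306 + 0.00257 + 0.00034 + 0.00359 + 0.00212 + 0.37002 + 0.00306 + 0.00257 = 0.39039.
So 1 − D = 0.60961, i.e. 0.610 to 3 decimal places.

0.610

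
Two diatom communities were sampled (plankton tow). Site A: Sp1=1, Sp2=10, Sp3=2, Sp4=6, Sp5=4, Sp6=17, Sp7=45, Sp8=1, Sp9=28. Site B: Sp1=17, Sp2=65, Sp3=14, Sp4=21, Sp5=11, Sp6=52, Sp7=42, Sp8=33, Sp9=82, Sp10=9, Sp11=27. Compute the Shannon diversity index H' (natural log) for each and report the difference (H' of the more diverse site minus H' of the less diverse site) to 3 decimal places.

Site A: N=114, proportions 0.00877, 0.08772, 0.01754, 0.05263, 0.03509, 0.14912, 0.39474, 0.00877, 0.24561, giving H' = 1.63555 (working shown to 5 dp, full precision carried).
Site B: N=373, proportions 0.04558, 0.17426, 0.03753, 0.0563, 0.02949, 0.13941, 0.1126, 0.08847, 0.21984, 0.02413, 0.07239, giving H' = 2.18243.
Difference = |1.63555 − 2.18243| = 0.54688, i.e. 0.547 to 3 decimal places.

0.547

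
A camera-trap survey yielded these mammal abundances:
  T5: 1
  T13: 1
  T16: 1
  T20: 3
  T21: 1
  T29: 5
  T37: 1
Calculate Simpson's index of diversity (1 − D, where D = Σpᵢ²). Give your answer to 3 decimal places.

0.769

Total N = 1+1+1+3+1+5+1 = 13, so the proportions are 0.07692, 0.07692, 0.07692, 0.23077, 0.07692, 0.38462, 0.07692 (working shown to 5 dp, full precision carried).
D = 0.07692² + 0.07692² + 0.07692² + 0.23077² + 0.07692² + 0.38462² + 0.07692² = 0.00592 + 0.00592 + 0.00592 + 0.05325 + 0.00592 + 0.14793 + 0.00592 = 0.23077.
So 1 − D = 0.76923, i.e. 0.769 to 3 decimal places.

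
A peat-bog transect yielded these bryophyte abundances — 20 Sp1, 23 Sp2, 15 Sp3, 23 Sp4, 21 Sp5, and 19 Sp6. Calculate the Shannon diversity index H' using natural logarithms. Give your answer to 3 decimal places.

Total N = 20+23+15+23+21+19 = 121, so the proportions are 0.16529, 0.19008, 0.12397, 0.19008, 0.17355, 0.15702 (working shown to 5 dp, full precision carried).
Each pᵢ ln pᵢ term: 0.16529×(-1.80006)=-0.29753, 0.19008×(-1.66030)=-0.31559, 0.12397×(-2.08774)=-0.25881, 0.19008×(-1.66030)=-0.31559, 0.17355×(-1.75127)=-0.30394, 0.15702×(-1.85135)=-0.29071.
Sum = -1.78218, so H' = 1.782.

1.782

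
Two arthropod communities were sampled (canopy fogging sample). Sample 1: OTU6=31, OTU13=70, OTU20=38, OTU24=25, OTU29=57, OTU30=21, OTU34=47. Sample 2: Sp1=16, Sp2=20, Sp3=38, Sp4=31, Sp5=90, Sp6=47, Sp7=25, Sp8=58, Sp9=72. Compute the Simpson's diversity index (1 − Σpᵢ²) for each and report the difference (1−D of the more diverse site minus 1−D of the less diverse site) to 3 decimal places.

0.023

Sample 1: N=289, proportions 0.107266, 0.242215, 0.131488, 0.086505, 0.197232, 0.072664, 0.16263, giving 1−D = 0.834425 (working shown to 6 dp, full precision carried).
Sample 2: N=397, proportions 0.040302, 0.050378, 0.095718, 0.078086, 0.2267, 0.118388, 0.062972, 0.146096, 0.18136, giving 1−D = 0.856969.
Difference = |0.834425 − 0.856969| = 0.022544, i.e. 0.023 to 3 decimal places.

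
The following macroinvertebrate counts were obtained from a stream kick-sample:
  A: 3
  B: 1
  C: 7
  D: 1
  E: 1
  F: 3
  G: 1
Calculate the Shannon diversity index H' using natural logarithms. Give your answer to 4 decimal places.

1.6442

Total N = 3+1+7+1+1+3+1 = 17, so the proportions are 0.176471, 0.058824, 0.411765, 0.058824, 0.058824, 0.176471, 0.058824 (working shown to 6 dp, full precision carried).
Each pᵢ ln pᵢ term: 0.176471×(-1.734601)=-0.306106, 0.058824×(-2.833213)=-0.166660, 0.411765×(-0.887303)=-0.365360, 0.058824×(-2.833213)=-0.166660, 0.058824×(-2.833213)=-0.166660, 0.176471×(-1.734601)=-0.306106, 0.058824×(-2.833213)=-0.166660.
Sum = -1.644211, so H' = 1.6442.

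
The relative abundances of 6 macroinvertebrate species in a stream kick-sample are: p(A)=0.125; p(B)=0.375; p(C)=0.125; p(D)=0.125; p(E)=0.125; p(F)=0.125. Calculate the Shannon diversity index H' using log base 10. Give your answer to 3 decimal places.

0.724

Each pᵢ log₁₀ pᵢ term (working shown to 5 dp, full precision carried): 0.125×(-0.90309)=-0.11289, 0.375×(-0.42597)=-0.15974, 0.125×(-0.90309)=-0.11289, 0.125×(-0.90309)=-0.11289, 0.125×(-0.90309)=-0.11289, 0.125×(-0.90309)=-0.11289.
Sum = -0.72417, so H' = 0.724.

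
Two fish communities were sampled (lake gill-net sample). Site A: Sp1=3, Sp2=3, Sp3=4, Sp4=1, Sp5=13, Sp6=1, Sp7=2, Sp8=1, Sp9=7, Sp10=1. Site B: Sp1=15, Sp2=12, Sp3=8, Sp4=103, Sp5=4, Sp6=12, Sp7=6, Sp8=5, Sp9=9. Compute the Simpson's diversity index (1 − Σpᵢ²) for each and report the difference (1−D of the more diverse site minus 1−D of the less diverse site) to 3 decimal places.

Site A: N=36, proportions 0.08333, 0.08333, 0.11111, 0.02778, 0.36111, 0.02778, 0.05556, 0.02778, 0.19444, 0.02778, giving 1−D = 0.79938 (working shown to 5 dp, full precision carried).
Site B: N=174, proportions 0.08621, 0.06897, 0.04598, 0.59195, 0.02299, 0.06897, 0.03448, 0.02874, 0.05172, giving 1−D = 0.62531.
Difference = |0.79938 − 0.62531| = 0.17407, i.e. 0.174 to 3 decimal places.

0.174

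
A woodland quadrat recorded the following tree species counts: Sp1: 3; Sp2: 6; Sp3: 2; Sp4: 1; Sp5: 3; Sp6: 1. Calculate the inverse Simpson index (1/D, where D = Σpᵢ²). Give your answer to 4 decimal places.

Total N = 3+6+2+1+3+1 = 16, so the proportions are 0.1875, 0.375, 0.125, 0.0625, 0.1875, 0.0625 (working shown to 8 dp, full precision carried).
D = 0.1875² + 0.375² + 0.125² + 0.0625² + 0.1875² + 0.0625² = 0.03515625 + 0.14062500 + 0.01562500 + 0.00390625 + 0.03515625 + 0.00390625 = 0.23437500.
So 1/D = 4.266667, i.e. 4.2667 to 4 decimal places.

4.2667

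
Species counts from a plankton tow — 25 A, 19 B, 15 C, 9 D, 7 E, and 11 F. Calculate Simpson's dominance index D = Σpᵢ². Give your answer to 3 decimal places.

Total N = 25+19+15+9+7+11 = 86, so the proportions are 0.2907, 0.22093, 0.17442, 0.10465, 0.0814, 0.12791 (working shown to 5 dp, full precision carried).
D = 0.2907² + 0.22093² + 0.17442² + 0.10465² + 0.0814² + 0.12791² = 0.08451 + 0.04881 + 0.03042 + 0.01095 + 0.00663 + 0.01636 = 0.19767.
To 3 decimal places, D = 0.198.

0.198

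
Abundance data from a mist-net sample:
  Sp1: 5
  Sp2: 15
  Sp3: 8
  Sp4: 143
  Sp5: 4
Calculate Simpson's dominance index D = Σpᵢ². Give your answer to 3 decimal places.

Total N = 5+15+8+143+4 = 175, so the proportions are 0.028571, 0.085714, 0.045714, 0.817143, 0.022857 (working shown to 6 dp, full precision carried).
D = 0.028571² + 0.085714² + 0.045714² + 0.817143² + 0.022857² = 0.000816 + 0.007347 + 0.002090 + 0.667722 + 0.000522 = 0.678498.
To 3 decimal places, D = 0.678.

0.678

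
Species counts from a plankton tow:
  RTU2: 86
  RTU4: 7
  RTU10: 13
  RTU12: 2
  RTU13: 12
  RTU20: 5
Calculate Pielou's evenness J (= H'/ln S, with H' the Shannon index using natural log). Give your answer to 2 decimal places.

0.60

Total N = 86+7+13+2+12+5 = 125, so the proportions are 0.688, 0.056, 0.104, 0.016, 0.096, 0.04 (working shown to 4 dp, full precision carried).
H' = −Σ pᵢ ln pᵢ = −((-0.2573) + (-0.1614) + (-0.2354) + (-0.0662) + (-0.2250) + (-0.1288)) = 1.0740.
With S = 6 species, ln S = 1.7918, so J = 1.0740/1.7918 = 0.5994, i.e. 0.60 to 2 decimal places.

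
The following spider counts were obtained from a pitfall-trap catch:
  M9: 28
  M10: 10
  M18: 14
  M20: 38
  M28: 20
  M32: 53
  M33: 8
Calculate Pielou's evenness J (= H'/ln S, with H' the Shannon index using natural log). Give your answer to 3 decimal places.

0.904

Total N = 28+10+14+38+20+53+8 = 171, so the proportions are 0.16374, 0.05848, 0.08187, 0.22222, 0.11696, 0.30994, 0.04678 (working shown to 5 dp, full precision carried).
H' = −Σ pᵢ ln pᵢ = −((-0.29629) + (-0.16603) + (-0.20489) + (-0.33424) + (-0.25099) + (-0.36306) + (-0.14326)) = 1.75875.
With S = 7 species, ln S = 1.94591, so J = 1.75875/1.94591 = 0.90382, i.e. 0.904 to 3 decimal places.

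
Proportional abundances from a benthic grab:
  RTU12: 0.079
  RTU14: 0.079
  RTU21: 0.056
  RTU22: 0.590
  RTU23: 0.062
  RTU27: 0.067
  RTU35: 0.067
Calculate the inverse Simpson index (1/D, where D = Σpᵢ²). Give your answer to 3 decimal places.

2.656

D = 0.079² + 0.079² + 0.056² + 0.59² + 0.062² + 0.067² + 0.067² = 0.006241 + 0.006241 + 0.003136 + 0.348100 + 0.003844 + 0.004489 + 0.004489 = 0.376540 (working shown to 6 dp, full precision carried).
So 1/D = 2.65576, i.e. 2.656 to 3 decimal places.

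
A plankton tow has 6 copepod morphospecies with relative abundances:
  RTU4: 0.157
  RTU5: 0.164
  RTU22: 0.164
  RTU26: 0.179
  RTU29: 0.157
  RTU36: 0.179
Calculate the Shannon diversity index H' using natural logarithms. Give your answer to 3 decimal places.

Each pᵢ ln pᵢ term (working shown to 5 dp, full precision carried): 0.157×(-1.85151)=-0.29069, 0.164×(-1.80789)=-0.29649, 0.164×(-1.80789)=-0.29649, 0.179×(-1.72037)=-0.30795, 0.157×(-1.85151)=-0.29069, 0.179×(-1.72037)=-0.30795.
Sum = -1.79025, so H' = 1.790.

1.790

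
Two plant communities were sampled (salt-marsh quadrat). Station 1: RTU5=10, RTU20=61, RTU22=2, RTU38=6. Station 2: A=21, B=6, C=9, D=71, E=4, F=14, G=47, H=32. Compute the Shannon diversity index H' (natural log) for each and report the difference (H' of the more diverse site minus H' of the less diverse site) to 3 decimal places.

Station 1: N=79, proportions 0.1265823, 0.7721519, 0.0253165, 0.0759494, giving H' = 0.7501313 (working shown to 7 dp, full precision carried).
Station 2: N=204, proportions 0.1029412, 0.0294118, 0.0441176, 0.3480392, 0.0196078, 0.0686275, 0.2303922, 0.1568627, giving H' = 1.7325156.
Difference = |0.7501313 − 1.7325156| = 0.9823843, i.e. 0.982 to 3 decimal places.

0.982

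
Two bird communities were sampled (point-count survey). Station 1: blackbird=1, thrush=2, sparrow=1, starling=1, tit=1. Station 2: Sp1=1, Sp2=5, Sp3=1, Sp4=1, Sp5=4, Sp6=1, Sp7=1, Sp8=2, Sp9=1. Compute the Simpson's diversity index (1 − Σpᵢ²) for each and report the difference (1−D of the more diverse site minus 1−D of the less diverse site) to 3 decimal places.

0.046

Station 1: N=6, proportions 0.16667, 0.33333, 0.16667, 0.16667, 0.16667, giving 1−D = 0.77778 (working shown to 5 dp, full precision carried).
Station 2: N=17, proportions 0.05882, 0.29412, 0.05882, 0.05882, 0.23529, 0.05882, 0.05882, 0.11765, 0.05882, giving 1−D = 0.82353.
Difference = |0.77778 − 0.82353| = 0.04575, i.e. 0.046 to 3 decimal places.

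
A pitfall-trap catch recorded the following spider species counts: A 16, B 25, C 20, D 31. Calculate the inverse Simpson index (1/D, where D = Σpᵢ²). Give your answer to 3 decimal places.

3.775

Total N = 16+25+20+31 = 92, so the proportions are 0.173913, 0.2717391, 0.2173913, 0.3369565 (working shown to 7 dp, full precision carried).
D = 0.173913² + 0.2717391² + 0.2173913² + 0.3369565² = 0.0302457 + 0.0738422 + 0.0472590 + 0.1135397 = 0.2648866.
So 1/D = 3.77520, i.e. 3.775 to 3 decimal places.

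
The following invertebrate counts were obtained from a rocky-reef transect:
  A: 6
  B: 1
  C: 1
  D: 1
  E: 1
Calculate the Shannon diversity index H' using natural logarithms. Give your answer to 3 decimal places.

Total N = 6+1+1+1+1 = 10, so the proportions are 0.6, 0.1, 0.1, 0.1, 0.1 (working shown to 5 dp, full precision carried).
Each pᵢ ln pᵢ term: 0.6×(-0.51083)=-0.30650, 0.1×(-2.30259)=-0.23026, 0.1×(-2.30259)=-0.23026, 0.1×(-2.30259)=-0.23026, 0.1×(-2.30259)=-0.23026.
Sum = -1.22753, so H' = 1.228.

1.228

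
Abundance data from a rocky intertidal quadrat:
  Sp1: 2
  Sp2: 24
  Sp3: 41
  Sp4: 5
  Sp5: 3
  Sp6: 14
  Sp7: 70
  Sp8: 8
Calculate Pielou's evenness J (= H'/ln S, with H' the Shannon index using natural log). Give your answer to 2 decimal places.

Total N = 2+24+41+5+3+14+70+8 = 167, so the proportions are 0.012, 0.1437, 0.2455, 0.0299, 0.018, 0.0838, 0.4192, 0.0479 (working shown to 4 dp, full precision carried).
H' = −Σ pᵢ ln pᵢ = −((-0.0530) + (-0.2788) + (-0.3448) + (-0.1050) + (-0.0722) + (-0.2078) + (-0.3645) + (-0.1456)) = 1.5717.
With S = 8 species, ln S = 2.0794, so J = 1.5717/2.0794 = 0.7558, i.e. 0.76 to 2 decimal places.

0.76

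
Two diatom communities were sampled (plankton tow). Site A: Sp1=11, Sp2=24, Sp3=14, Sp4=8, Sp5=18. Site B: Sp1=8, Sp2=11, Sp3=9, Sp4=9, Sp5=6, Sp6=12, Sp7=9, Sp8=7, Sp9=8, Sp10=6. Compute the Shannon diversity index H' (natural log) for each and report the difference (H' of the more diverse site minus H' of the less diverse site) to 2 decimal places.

0.74

Site A: N=75, proportions 0.1467, 0.32, 0.1867, 0.1067, 0.24, giving H' = 1.5407 (working shown to 4 dp, full precision carried).
Site B: N=85, proportions 0.0941, 0.1294, 0.1059, 0.1059, 0.0706, 0.1412, 0.1059, 0.0824, 0.0941, 0.0706, giving H' = 2.2790.
Difference = |1.5407 − 2.2790| = 0.7383, i.e. 0.74 to 2 decimal places.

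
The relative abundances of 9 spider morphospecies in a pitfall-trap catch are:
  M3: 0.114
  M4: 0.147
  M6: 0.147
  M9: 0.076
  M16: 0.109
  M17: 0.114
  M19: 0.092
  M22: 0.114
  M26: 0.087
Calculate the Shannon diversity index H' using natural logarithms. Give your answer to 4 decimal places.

Each pᵢ ln pᵢ term (working shown to 6 dp, full precision carried): 0.114×(-2.171557)=-0.247557, 0.147×(-1.917323)=-0.281846, 0.147×(-1.917323)=-0.281846, 0.076×(-2.577022)=-0.195854, 0.109×(-2.216407)=-0.241588, 0.114×(-2.171557)=-0.247557, 0.092×(-2.385967)=-0.219509, 0.114×(-2.171557)=-0.247557, 0.087×(-2.441847)=-0.212441.
Sum = -2.175757, so H' = 2.1758.

2.1758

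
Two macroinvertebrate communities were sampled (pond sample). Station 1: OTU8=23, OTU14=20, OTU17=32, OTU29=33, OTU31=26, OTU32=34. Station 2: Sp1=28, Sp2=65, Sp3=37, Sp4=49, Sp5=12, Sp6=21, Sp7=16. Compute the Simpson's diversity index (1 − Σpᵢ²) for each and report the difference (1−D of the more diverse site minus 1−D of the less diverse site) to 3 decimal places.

0.012

Station 1: N=168, proportions 0.1369, 0.11905, 0.19048, 0.19643, 0.15476, 0.20238, giving 1−D = 0.82731 (working shown to 5 dp, full precision carried).
Station 2: N=228, proportions 0.12281, 0.28509, 0.16228, 0.21491, 0.05263, 0.09211, 0.07018, giving 1−D = 0.81494.
Difference = |0.82731 − 0.81494| = 0.01237, i.e. 0.012 to 3 decimal places.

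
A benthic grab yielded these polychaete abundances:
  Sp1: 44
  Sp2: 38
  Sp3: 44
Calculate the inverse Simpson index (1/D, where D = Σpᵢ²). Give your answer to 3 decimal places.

Total N = 44+38+44 = 126, so the proportions are 0.349206, 0.301587, 0.349206 (working shown to 6 dp, full precision carried).
D = 0.349206² + 0.301587² + 0.349206² = 0.121945 + 0.090955 + 0.121945 = 0.334845.
So 1/D = 2.98646, i.e. 2.986 to 3 decimal places.

2.986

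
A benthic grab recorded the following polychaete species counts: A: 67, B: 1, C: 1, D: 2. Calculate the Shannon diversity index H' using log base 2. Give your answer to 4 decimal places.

0.3972

Total N = 67+1+1+2 = 71, so the proportions are 0.943662, 0.014085, 0.014085, 0.028169 (working shown to 6 dp, full precision carried).
Each pᵢ log₂ pᵢ term: 0.943662×(-0.083658)=-0.078945, 0.014085×(-6.149747)=-0.086616, 0.014085×(-6.149747)=-0.086616, 0.028169×(-5.149747)=-0.145063.
Sum = -0.397240, so H' = 0.3972.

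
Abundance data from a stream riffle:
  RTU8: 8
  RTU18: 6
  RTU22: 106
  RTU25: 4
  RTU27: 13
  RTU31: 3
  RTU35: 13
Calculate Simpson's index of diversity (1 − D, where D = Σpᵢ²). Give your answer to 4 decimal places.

0.5002

Total N = 8+6+106+4+13+3+13 = 153, so the proportions are 0.052288, 0.039216, 0.69281, 0.026144, 0.084967, 0.019608, 0.084967 (working shown to 6 dp, full precision carried).
D = 0.052288² + 0.039216² + 0.69281² + 0.026144² + 0.084967² + 0.019608² + 0.084967² = 0.002734 + 0.001538 + 0.479986 + 0.000683 + 0.007219 + 0.000384 + 0.007219 = 0.499765.
So 1 − D = 0.500235, i.e. 0.5002 to 4 decimal places.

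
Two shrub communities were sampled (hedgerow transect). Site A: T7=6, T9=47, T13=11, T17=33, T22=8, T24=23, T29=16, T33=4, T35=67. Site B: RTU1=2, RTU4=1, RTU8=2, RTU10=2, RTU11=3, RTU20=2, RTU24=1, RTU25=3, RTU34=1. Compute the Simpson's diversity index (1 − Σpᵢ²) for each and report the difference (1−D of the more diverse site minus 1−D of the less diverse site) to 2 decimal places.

0.06

Site A: N=215, proportions 0.02791, 0.2186, 0.05116, 0.15349, 0.03721, 0.10698, 0.07442, 0.0186, 0.31163, giving 1−D = 0.80943 (working shown to 5 dp, full precision carried).
Site B: N=17, proportions 0.11765, 0.05882, 0.11765, 0.11765, 0.17647, 0.11765, 0.05882, 0.17647, 0.05882, giving 1−D = 0.87197.
Difference = |0.80943 − 0.87197| = 0.06254, i.e. 0.06 to 2 decimal places.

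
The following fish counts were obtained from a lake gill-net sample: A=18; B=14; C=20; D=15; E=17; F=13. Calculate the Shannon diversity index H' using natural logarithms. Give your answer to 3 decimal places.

Total N = 18+14+20+15+17+13 = 97, so the proportions are 0.18557, 0.14433, 0.20619, 0.15464, 0.17526, 0.13402 (working shown to 5 dp, full precision carried).
Each pᵢ ln pᵢ term: 0.18557×(-1.68434)=-0.31256, 0.14433×(-1.93565)=-0.27937, 0.20619×(-1.57898)=-0.32556, 0.15464×(-1.86666)=-0.28866, 0.17526×(-1.74150)=-0.30521, 0.13402×(-2.00976)=-0.26935.
Sum = -1.78071, so H' = 1.781.

1.781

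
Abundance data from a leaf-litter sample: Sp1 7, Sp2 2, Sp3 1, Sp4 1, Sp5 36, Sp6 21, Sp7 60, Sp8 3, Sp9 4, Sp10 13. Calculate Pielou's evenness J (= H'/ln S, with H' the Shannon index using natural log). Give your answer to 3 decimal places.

Total N = 7+2+1+1+36+21+60+3+4+13 = 148, so the proportions are 0.0473, 0.01351, 0.00676, 0.00676, 0.24324, 0.14189, 0.40541, 0.02027, 0.02703, 0.08784 (working shown to 5 dp, full precision carried).
H' = −Σ pᵢ ln pᵢ = −((-0.14432) + (-0.05816) + (-0.03376) + (-0.03376) + (-0.34387) + (-0.27707) + (-0.36603) + (-0.07903) + (-0.09759) + (-0.21364)) = 1.64724.
With S = 10 species, ln S = 2.30259, so J = 1.64724/2.30259 = 0.71539, i.e. 0.715 to 3 decimal places.

0.715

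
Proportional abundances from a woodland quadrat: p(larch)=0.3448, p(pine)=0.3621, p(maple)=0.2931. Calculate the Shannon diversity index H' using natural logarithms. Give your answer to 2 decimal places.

Each pᵢ ln pᵢ term (working shown to 4 dp, full precision carried): 0.3448×(-1.0648)=-0.3671, 0.3621×(-1.0158)=-0.3678, 0.2931×(-1.2272)=-0.3597.
Sum = -1.0947, so H' = 1.09.

1.09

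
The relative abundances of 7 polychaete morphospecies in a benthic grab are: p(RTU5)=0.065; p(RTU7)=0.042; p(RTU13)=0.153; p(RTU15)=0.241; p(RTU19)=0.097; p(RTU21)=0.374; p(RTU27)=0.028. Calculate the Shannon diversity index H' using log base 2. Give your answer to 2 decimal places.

2.36

Each pᵢ log₂ pᵢ term (working shown to 4 dp, full precision carried): 0.065×(-3.9434)=-0.2563, 0.042×(-4.5735)=-0.1921, 0.153×(-2.7084)=-0.4144, 0.241×(-2.0529)=-0.4947, 0.097×(-3.3659)=-0.3265, 0.374×(-1.4189)=-0.5307, 0.028×(-5.1584)=-0.1444.
Sum = -2.3591, so H' = 2.36.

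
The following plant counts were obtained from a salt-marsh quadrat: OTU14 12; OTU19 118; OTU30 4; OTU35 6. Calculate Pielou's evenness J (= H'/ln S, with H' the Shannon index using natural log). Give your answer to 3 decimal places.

Total N = 12+118+4+6 = 140, so the proportions are 0.08571, 0.84286, 0.02857, 0.04286 (working shown to 5 dp, full precision carried).
H' = −Σ pᵢ ln pᵢ = −((-0.21058) + (-0.14409) + (-0.10158) + (-0.13499)) = 0.59125.
With S = 4 species, ln S = 1.38629, so J = 0.59125/1.38629 = 0.42649, i.e. 0.426 to 3 decimal places.

0.426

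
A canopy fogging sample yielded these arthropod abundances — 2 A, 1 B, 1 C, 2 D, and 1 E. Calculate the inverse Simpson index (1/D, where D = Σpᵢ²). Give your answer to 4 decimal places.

Total N = 2+1+1+2+1 = 7, so the proportions are 0.28571429, 0.14285714, 0.14285714, 0.28571429, 0.14285714 (working shown to 8 dp, full precision carried).
D = 0.28571429² + 0.14285714² + 0.14285714² + 0.28571429² + 0.14285714² = 0.08163265 + 0.02040816 + 0.02040816 + 0.08163265 + 0.02040816 = 0.22448980.
So 1/D = 4.454545, i.e. 4.4545 to 4 decimal places.

4.4545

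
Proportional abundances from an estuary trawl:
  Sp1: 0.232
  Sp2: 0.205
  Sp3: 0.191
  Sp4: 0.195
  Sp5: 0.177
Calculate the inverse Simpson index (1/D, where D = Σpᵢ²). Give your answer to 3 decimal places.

4.958

D = 0.232² + 0.205² + 0.191² + 0.195² + 0.177² = 0.0538240 + 0.0420250 + 0.0364810 + 0.0380250 + 0.0313290 = 0.2016840 (working shown to 7 dp, full precision carried).
So 1/D = 4.95825, i.e. 4.958 to 3 decimal places.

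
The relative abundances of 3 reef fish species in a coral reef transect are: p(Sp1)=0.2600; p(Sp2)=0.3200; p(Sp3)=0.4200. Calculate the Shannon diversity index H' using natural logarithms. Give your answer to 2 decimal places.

Each pᵢ ln pᵢ term (working shown to 4 dp, full precision carried): 0.26×(-1.3471)=-0.3502, 0.32×(-1.1394)=-0.3646, 0.42×(-0.8675)=-0.3644.
Sum = -1.0792, so H' = 1.08.

1.08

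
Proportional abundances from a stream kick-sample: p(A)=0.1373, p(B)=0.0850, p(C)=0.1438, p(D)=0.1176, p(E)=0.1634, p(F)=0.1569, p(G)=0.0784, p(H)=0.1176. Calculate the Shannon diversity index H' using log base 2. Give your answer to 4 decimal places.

2.9585

Each pᵢ log₂ pᵢ term (working shown to 6 dp, full precision carried): 0.1373×(-2.864596)=-0.393309, 0.085×(-3.556393)=-0.302293, 0.1438×(-2.797864)=-0.402333, 0.1176×(-3.088040)=-0.363154, 0.1634×(-2.613520)=-0.427049, 0.1569×(-2.672083)=-0.419250, 0.0784×(-3.673003)=-0.287963, 0.1176×(-3.088040)=-0.363154.
Sum = -2.958505, so H' = 2.9585.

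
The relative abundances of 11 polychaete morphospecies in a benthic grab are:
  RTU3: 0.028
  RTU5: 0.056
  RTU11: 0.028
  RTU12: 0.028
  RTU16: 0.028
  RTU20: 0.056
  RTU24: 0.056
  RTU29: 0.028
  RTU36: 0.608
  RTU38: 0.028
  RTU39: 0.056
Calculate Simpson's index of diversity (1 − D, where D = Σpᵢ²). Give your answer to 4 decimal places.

0.6131

D = 0.028² + 0.056² + 0.028² + 0.028² + 0.028² + 0.056² + 0.056² + 0.028² + 0.608² + 0.028² + 0.056² = 0.000784 + 0.003136 + 0.000784 + 0.000784 + 0.000784 + 0.003136 + 0.003136 + 0.000784 + 0.369664 + 0.000784 + 0.003136 = 0.386912 (working shown to 6 dp, full precision carried).
So 1 − D = 0.613088, i.e. 0.6131 to 4 decimal places.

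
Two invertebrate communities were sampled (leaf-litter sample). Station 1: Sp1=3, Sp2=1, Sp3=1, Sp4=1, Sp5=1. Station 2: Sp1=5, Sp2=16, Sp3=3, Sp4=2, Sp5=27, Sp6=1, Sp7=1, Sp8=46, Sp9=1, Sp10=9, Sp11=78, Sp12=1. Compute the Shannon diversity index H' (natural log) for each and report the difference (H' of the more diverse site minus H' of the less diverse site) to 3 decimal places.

0.184

Station 1: N=7, proportions 0.4285714, 0.1428571, 0.1428571, 0.1428571, 0.1428571, giving H' = 1.4750763 (working shown to 7 dp, full precision carried).
Station 2: N=190, proportions 0.0263158, 0.0842105, 0.0157895, 0.0105263, 0.1421053, 0.0052632, 0.0052632, 0.2421053, 0.0052632, 0.0473684, 0.4105263, 0.0052632, giving H' = 1.6586338.
Difference = |1.4750763 − 1.6586338| = 0.1835575, i.e. 0.184 to 3 decimal places.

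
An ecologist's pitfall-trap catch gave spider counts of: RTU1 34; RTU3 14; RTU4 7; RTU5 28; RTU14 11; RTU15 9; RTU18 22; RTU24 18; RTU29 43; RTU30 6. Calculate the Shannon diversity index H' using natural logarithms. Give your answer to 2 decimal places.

Total N = 34+14+7+28+11+9+22+18+43+6 = 192, so the proportions are 0.1771, 0.0729, 0.0365, 0.1458, 0.0573, 0.0469, 0.1146, 0.0938, 0.224, 0.0312 (working shown to 4 dp, full precision carried).
Each pᵢ ln pᵢ term: 0.1771×(-1.7311)=-0.3066, 0.0729×(-2.6184)=-0.1909, 0.0365×(-3.3116)=-0.1207, 0.1458×(-1.9253)=-0.2808, 0.0573×(-2.8596)=-0.1638, 0.0469×(-3.0603)=-0.1435, 0.1146×(-2.1665)=-0.2482, 0.0938×(-2.3671)=-0.2219, 0.224×(-1.4963)=-0.3351, 0.0312×(-3.4657)=-0.1083.
Sum = -2.1198, so H' = 2.12.

2.12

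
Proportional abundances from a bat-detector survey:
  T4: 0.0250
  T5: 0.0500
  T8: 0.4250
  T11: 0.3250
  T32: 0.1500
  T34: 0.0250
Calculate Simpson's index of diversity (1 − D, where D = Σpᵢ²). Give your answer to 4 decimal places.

0.6875

D = 0.025² + 0.05² + 0.425² + 0.325² + 0.15² + 0.025² = 0.000625 + 0.002500 + 0.180625 + 0.105625 + 0.022500 + 0.000625 = 0.312500 (working shown to 6 dp, full precision carried).
So 1 − D = 0.687500, i.e. 0.6875 to 4 decimal places.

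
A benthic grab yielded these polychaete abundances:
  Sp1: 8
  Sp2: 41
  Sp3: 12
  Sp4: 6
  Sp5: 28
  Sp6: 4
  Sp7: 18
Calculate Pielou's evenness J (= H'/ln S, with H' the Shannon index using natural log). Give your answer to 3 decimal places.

0.865

Total N = 8+41+12+6+28+4+18 = 117, so the proportions are 0.06838, 0.35043, 0.10256, 0.05128, 0.23932, 0.03419, 0.15385 (working shown to 5 dp, full precision carried).
H' = −Σ pᵢ ln pᵢ = −((-0.18343) + (-0.36746) + (-0.23357) + (-0.15233) + (-0.34221) + (-0.11541) + (-0.28797)) = 1.68239.
With S = 7 species, ln S = 1.94591, so J = 1.68239/1.94591 = 0.86458, i.e. 0.865 to 3 decimal places.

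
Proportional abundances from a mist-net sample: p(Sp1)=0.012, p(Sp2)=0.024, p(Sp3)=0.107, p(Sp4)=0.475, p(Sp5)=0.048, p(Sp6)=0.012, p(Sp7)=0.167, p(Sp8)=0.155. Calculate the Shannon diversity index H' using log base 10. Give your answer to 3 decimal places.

Each pᵢ log₁₀ pᵢ term (working shown to 5 dp, full precision carried): 0.012×(-1.92082)=-0.02305, 0.024×(-1.61979)=-0.03887, 0.107×(-0.97062)=-0.10386, 0.475×(-0.32331)=-0.15357, 0.048×(-1.31876)=-0.06330, 0.012×(-1.92082)=-0.02305, 0.167×(-0.77728)=-0.12981, 0.155×(-0.80967)=-0.12550.
Sum = -0.66101, so H' = 0.661.

0.661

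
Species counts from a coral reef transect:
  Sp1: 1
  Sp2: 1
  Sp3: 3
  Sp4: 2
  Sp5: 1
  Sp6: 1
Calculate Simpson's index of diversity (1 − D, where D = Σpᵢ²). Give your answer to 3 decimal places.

0.790

Total N = 1+1+3+2+1+1 = 9, so the proportions are 0.11111, 0.11111, 0.33333, 0.22222, 0.11111, 0.11111 (working shown to 5 dp, full precision carried).
D = 0.11111² + 0.11111² + 0.33333² + 0.22222² + 0.11111² + 0.11111² = 0.01235 + 0.01235 + 0.11111 + 0.04938 + 0.01235 + 0.01235 = 0.20988.
So 1 − D = 0.79012, i.e. 0.790 to 3 decimal places.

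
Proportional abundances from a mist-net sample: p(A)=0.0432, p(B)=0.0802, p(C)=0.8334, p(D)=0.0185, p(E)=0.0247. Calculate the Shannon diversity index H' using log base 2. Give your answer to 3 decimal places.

Each pᵢ log₂ pᵢ term (working shown to 5 dp, full precision carried): 0.0432×(-4.53282)=-0.19582, 0.0802×(-3.64025)=-0.29195, 0.8334×(-0.26292)=-0.21912, 0.0185×(-5.75633)=-0.10649, 0.0247×(-5.33935)=-0.13188.
Sum = -0.94526, so H' = 0.945.

0.945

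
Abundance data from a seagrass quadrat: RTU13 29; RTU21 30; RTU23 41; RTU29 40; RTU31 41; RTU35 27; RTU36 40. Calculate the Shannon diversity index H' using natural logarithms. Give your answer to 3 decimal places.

Total N = 29+30+41+40+41+27+40 = 248, so the proportions are 0.11694, 0.12097, 0.16532, 0.16129, 0.16532, 0.10887, 0.16129 (working shown to 5 dp, full precision carried).
Each pᵢ ln pᵢ term: 0.11694×(-2.14613)=-0.25096, 0.12097×(-2.11223)=-0.25551, 0.16532×(-1.79986)=-0.29756, 0.16129×(-1.82455)=-0.29428, 0.16532×(-1.79986)=-0.29756, 0.10887×(-2.21759)=-0.24143, 0.16129×(-1.82455)=-0.29428.
Sum = -1.93158, so H' = 1.932.

1.932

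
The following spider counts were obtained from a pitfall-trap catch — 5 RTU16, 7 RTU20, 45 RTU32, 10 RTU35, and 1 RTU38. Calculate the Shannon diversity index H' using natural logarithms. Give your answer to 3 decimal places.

1.043

Total N = 5+7+45+10+1 = 68, so the proportions are 0.07353, 0.10294, 0.66176, 0.14706, 0.01471 (working shown to 5 dp, full precision carried).
Each pᵢ ln pᵢ term: 0.07353×(-2.61007)=-0.19192, 0.10294×(-2.27360)=-0.23405, 0.66176×(-0.41285)=-0.27321, 0.14706×(-1.91692)=-0.28190, 0.01471×(-4.21951)=-0.06205.
Sum = -1.04312, so H' = 1.043.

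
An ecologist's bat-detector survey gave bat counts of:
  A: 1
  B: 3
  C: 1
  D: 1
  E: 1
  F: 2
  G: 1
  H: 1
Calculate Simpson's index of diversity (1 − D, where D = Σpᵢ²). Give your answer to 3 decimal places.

Total N = 1+3+1+1+1+2+1+1 = 11, so the proportions are 0.09091, 0.27273, 0.09091, 0.09091, 0.09091, 0.18182, 0.09091, 0.09091 (working shown to 5 dp, full precision carried).
D = 0.09091² + 0.27273² + 0.09091² + 0.09091² + 0.09091² + 0.18182² + 0.09091² + 0.09091² = 0.00826 + 0.07438 + 0.00826 + 0.00826 + 0.00826 + 0.03306 + 0.00826 + 0.00826 = 0.15702.
So 1 − D = 0.84298, i.e. 0.843 to 3 decimal places.

0.843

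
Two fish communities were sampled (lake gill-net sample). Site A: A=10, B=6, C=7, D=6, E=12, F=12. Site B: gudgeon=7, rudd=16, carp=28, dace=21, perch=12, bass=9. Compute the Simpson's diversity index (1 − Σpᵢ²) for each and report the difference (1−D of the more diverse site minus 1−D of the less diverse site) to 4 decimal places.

Site A: N=53, proportions 0.1886792453, 0.1132075472, 0.1320754717, 0.1132075472, 0.2264150943, 0.2264150943, giving 1−D = 0.8187967248 (working shown to 10 dp, full precision carried).
Site B: N=93, proportions 0.0752688172, 0.1720430108, 0.3010752688, 0.2258064516, 0.1290322581, 0.0967741935, giving 1−D = 0.7970863684.
Difference = |0.8187967248 − 0.7970863684| = 0.0217103564, i.e. 0.0217 to 4 decimal places.

0.0217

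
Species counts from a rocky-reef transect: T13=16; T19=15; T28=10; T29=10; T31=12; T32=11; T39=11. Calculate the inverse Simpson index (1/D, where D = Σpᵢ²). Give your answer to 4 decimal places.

6.7713

Total N = 16+15+10+10+12+11+11 = 85, so the proportions are 0.18823529, 0.17647059, 0.11764706, 0.11764706, 0.14117647, 0.12941176, 0.12941176 (working shown to 8 dp, full precision carried).
D = 0.18823529² + 0.17647059² + 0.11764706² + 0.11764706² + 0.14117647² + 0.12941176² + 0.12941176² = 0.03543253 + 0.03114187 + 0.01384083 + 0.01384083 + 0.01993080 + 0.01674740 + 0.01674740 = 0.14768166.
So 1/D = 6.771321, i.e. 6.7713 to 4 decimal places.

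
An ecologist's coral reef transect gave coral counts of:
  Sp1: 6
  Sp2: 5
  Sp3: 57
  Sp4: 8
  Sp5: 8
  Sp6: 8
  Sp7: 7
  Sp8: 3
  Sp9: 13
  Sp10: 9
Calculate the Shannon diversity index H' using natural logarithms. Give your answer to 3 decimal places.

Total N = 6+5+57+8+8+8+7+3+13+9 = 124, so the proportions are 0.04839, 0.04032, 0.45968, 0.06452, 0.06452, 0.06452, 0.05645, 0.02419, 0.10484, 0.07258 (working shown to 5 dp, full precision carried).
Each pᵢ ln pᵢ term: 0.04839×(-3.02852)=-0.14654, 0.04032×(-3.21084)=-0.12947, 0.45968×(-0.77723)=-0.35728, 0.06452×(-2.74084)=-0.17683, 0.06452×(-2.74084)=-0.17683, 0.06452×(-2.74084)=-0.17683, 0.05645×(-2.87437)=-0.16226, 0.02419×(-3.72167)=-0.09004, 0.10484×(-2.25533)=-0.23645, 0.07258×(-2.62306)=-0.19038.
Sum = -1.84290, so H' = 1.843.

1.843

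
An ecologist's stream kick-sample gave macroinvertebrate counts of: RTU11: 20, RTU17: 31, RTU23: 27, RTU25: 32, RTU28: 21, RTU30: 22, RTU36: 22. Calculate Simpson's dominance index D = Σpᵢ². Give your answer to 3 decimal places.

0.148

Total N = 20+31+27+32+21+22+22 = 175, so the proportions are 0.11429, 0.17714, 0.15429, 0.18286, 0.12, 0.12571, 0.12571 (working shown to 5 dp, full precision carried).
D = 0.11429² + 0.17714² + 0.15429² + 0.18286² + 0.12² + 0.12571² + 0.12571² = 0.01306 + 0.03138 + 0.02380 + 0.03344 + 0.01440 + 0.01580 + 0.01580 = 0.14769.
To 3 decimal places, D = 0.148.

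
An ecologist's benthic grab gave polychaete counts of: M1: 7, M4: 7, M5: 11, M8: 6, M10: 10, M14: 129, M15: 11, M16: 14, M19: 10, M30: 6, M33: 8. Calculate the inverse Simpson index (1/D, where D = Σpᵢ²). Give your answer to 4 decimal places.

2.7386

Total N = 7+7+11+6+10+129+11+14+10+6+8 = 219, so the proportions are 0.0319635, 0.0319635, 0.0502283, 0.0273973, 0.0456621, 0.5890411, 0.0502283, 0.0639269, 0.0456621, 0.0273973, 0.0365297 (working shown to 7 dp, full precision carried).
D = 0.0319635² + 0.0319635² + 0.0502283² + 0.0273973² + 0.0456621² + 0.5890411² + 0.0502283² + 0.0639269² + 0.0456621² + 0.0273973² + 0.0365297² = 0.0010217 + 0.0010217 + 0.0025229 + 0.0007506 + 0.0020850 + 0.3469694 + 0.0025229 + 0.0040867 + 0.0020850 + 0.0007506 + 0.0013344 = 0.3651509.
So 1/D = 2.738594, i.e. 2.7386 to 4 decimal places.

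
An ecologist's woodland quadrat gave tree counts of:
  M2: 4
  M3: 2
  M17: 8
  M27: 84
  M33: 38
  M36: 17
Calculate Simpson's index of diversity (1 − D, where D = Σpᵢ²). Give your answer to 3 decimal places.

0.621

Total N = 4+2+8+84+38+17 = 153, so the proportions are 0.02614, 0.01307, 0.05229, 0.54902, 0.24837, 0.11111 (working shown to 5 dp, full precision carried).
D = 0.02614² + 0.01307² + 0.05229² + 0.54902² + 0.24837² + 0.11111² = 0.00068 + 0.00017 + 0.00273 + 0.30142 + 0.06169 + 0.01235 = 0.37904.
So 1 − D = 0.62096, i.e. 0.621 to 3 decimal places.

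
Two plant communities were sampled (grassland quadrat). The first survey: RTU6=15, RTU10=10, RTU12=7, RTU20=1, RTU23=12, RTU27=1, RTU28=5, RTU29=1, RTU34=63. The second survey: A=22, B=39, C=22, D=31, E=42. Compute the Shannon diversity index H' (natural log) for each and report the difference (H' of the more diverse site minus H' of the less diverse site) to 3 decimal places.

The first survey: N=115, proportions 0.13043, 0.08696, 0.06087, 0.0087, 0.10435, 0.0087, 0.04348, 0.0087, 0.54783, giving H' = 1.47405 (working shown to 5 dp, full precision carried).
The second survey: N=156, proportions 0.14103, 0.25, 0.14103, 0.19872, 0.26923, giving H' = 1.57344.
Difference = |1.47405 − 1.57344| = 0.09939, i.e. 0.099 to 3 decimal places.

0.099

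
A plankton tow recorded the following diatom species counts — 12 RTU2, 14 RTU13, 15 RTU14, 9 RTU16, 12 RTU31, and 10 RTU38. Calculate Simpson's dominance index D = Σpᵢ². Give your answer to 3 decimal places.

Total N = 12+14+15+9+12+10 = 72, so the proportions are 0.16667, 0.19444, 0.20833, 0.125, 0.16667, 0.13889 (working shown to 5 dp, full precision carried).
D = 0.16667² + 0.19444² + 0.20833² + 0.125² + 0.16667² + 0.13889² = 0.02778 + 0.03781 + 0.04340 + 0.01562 + 0.02778 + 0.01929 = 0.17168.
To 3 decimal places, D = 0.172.

0.172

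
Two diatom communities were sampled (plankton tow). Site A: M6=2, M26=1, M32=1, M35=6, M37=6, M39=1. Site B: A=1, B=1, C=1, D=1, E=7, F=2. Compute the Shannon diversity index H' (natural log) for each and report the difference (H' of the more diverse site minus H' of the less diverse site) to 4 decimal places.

0.0764

Site A: N=17, proportions 0.11764706, 0.05882353, 0.05882353, 0.35294118, 0.35294118, 0.05882353, giving H' = 1.48689523 (working shown to 8 dp, full precision carried).
Site B: N=13, proportions 0.07692308, 0.07692308, 0.07692308, 0.07692308, 0.53846154, 0.15384615, giving H' = 1.41051356.
Difference = |1.48689523 − 1.41051356| = 0.07638167, i.e. 0.0764 to 4 decimal places.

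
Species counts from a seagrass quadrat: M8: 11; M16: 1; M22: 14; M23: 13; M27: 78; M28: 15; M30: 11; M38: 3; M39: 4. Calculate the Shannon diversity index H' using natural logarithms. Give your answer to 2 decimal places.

1.60

Total N = 11+1+14+13+78+15+11+3+4 = 150, so the proportions are 0.0733, 0.0067, 0.0933, 0.0867, 0.52, 0.1, 0.0733, 0.02, 0.0267 (working shown to 4 dp, full precision carried).
Each pᵢ ln pᵢ term: 0.0733×(-2.6127)=-0.1916, 0.0067×(-5.0106)=-0.0334, 0.0933×(-2.3716)=-0.2213, 0.0867×(-2.4457)=-0.2120, 0.52×(-0.6539)=-0.3400, 0.1×(-2.3026)=-0.2303, 0.0733×(-2.6127)=-0.1916, 0.02×(-3.9120)=-0.0782, 0.0267×(-3.6243)=-0.0966.
Sum = -1.5951, so H' = 1.60.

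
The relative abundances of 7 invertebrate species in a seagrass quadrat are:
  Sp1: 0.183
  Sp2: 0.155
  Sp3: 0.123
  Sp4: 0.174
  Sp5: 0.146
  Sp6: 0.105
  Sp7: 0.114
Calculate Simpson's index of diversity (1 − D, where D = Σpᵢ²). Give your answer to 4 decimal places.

D = 0.183² + 0.155² + 0.123² + 0.174² + 0.146² + 0.105² + 0.114² = 0.033489 + 0.024025 + 0.015129 + 0.030276 + 0.021316 + 0.011025 + 0.012996 = 0.148256 (working shown to 6 dp, full precision carried).
So 1 − D = 0.851744, i.e. 0.8517 to 4 decimal places.

0.8517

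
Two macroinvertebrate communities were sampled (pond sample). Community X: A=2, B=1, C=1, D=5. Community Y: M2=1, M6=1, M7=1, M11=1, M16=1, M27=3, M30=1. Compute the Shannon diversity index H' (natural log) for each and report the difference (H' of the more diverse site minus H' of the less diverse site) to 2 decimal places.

Community X: N=9, proportions 0.22222, 0.11111, 0.11111, 0.55556, giving H' = 1.14906 (working shown to 5 dp, full precision carried).
Community Y: N=9, proportions 0.11111, 0.11111, 0.11111, 0.11111, 0.11111, 0.33333, 0.11111, giving H' = 1.83102.
Difference = |1.14906 − 1.83102| = 0.68196, i.e. 0.68 to 2 decimal places.

0.68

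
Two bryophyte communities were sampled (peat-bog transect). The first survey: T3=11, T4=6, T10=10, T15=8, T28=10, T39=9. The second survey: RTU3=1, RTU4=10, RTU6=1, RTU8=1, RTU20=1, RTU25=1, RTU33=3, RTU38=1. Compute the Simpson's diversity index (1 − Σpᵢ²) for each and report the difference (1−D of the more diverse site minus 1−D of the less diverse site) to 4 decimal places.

The first survey: N=54, proportions 0.203704, 0.111111, 0.185185, 0.148148, 0.185185, 0.166667, giving 1−D = 0.827846 (working shown to 6 dp, full precision carried).
The second survey: N=19, proportions 0.052632, 0.526316, 0.052632, 0.052632, 0.052632, 0.052632, 0.157895, 0.052632, giving 1−D = 0.681440.
Difference = |0.827846 − 0.681440| = 0.146406, i.e. 0.1464 to 4 decimal places.

0.1464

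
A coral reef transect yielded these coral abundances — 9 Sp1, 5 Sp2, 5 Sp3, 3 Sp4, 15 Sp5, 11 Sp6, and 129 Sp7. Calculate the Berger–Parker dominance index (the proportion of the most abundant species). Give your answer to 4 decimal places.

0.7288

Total N = 9+5+5+3+15+11+129 = 177, so the proportions are 0.050847, 0.028249, 0.028249, 0.016949, 0.084746, 0.062147, 0.728814 (working shown to 6 dp, full precision carried).
The largest proportion is 0.728814, i.e. d = 0.7288 to 4 decimal places.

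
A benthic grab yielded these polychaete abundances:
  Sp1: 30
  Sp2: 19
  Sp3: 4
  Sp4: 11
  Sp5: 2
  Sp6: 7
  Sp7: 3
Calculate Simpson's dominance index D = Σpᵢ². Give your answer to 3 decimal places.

Total N = 30+19+4+11+2+7+3 = 76, so the proportions are 0.39474, 0.25, 0.05263, 0.14474, 0.02632, 0.09211, 0.03947 (working shown to 5 dp, full precision carried).
D = 0.39474² + 0.25² + 0.05263² + 0.14474² + 0.02632² + 0.09211² + 0.03947² = 0.15582 + 0.06250 + 0.00277 + 0.02095 + 0.00069 + 0.00848 + 0.00156 = 0.25277.
To 3 decimal places, D = 0.253.

0.253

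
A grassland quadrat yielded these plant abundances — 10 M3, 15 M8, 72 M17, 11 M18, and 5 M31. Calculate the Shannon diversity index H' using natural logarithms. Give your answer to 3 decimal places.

1.135

Total N = 10+15+72+11+5 = 113, so the proportions are 0.0885, 0.13274, 0.63717, 0.09735, 0.04425 (working shown to 5 dp, full precision carried).
Each pᵢ ln pᵢ term: 0.0885×(-2.42480)=-0.21458, 0.13274×(-2.01934)=-0.26805, 0.63717×(-0.45072)=-0.28719, 0.09735×(-2.32949)=-0.22676, 0.04425×(-3.11795)=-0.13796.
Sum = -1.13455, so H' = 1.135.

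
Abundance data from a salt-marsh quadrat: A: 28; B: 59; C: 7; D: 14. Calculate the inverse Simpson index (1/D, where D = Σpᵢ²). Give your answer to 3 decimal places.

2.586

Total N = 28+59+7+14 = 108, so the proportions are 0.259259, 0.546296, 0.064815, 0.12963 (working shown to 6 dp, full precision carried).
D = 0.259259² + 0.546296² + 0.064815² + 0.12963² = 0.067215 + 0.298440 + 0.004201 + 0.016804 = 0.386660.
So 1/D = 2.58625, i.e. 2.586 to 3 decimal places.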